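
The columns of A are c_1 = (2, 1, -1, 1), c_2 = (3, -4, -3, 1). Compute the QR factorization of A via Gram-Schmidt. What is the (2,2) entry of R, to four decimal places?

r_{22} = 5.4642

c_1 = (2, 1, -1, 1); ‖c_1‖ = 2.6458, so e_1 = (0.7559, 0.3780, -0.3780, 0.3780).
e_1·c_2 = 0.7559·3 + 0.3780·(-4) + (-0.3780)·(-3) + 0.3780·1 = 2.2678.
u_2 = c_2 − 2.2678·e_1 = (1.2857, -4.8571, -2.1429, 0.1429).
r_{22} = ‖u_2‖ = 5.4642.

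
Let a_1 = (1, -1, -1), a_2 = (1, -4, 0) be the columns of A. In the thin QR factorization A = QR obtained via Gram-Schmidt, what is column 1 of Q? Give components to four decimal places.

e_1 = a_1/‖a_1‖ = (1, -1, -1)/1.7321 = (0.5774, -0.5774, -0.5774).

e_1 = (0.5774, -0.5774, -0.5774)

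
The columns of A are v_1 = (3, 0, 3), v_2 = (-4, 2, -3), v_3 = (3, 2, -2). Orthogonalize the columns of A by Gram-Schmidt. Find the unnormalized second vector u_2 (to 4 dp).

v_1 = (3, 0, 3); ‖v_1‖ = 4.2426, so e_1 = (0.7071, 0.0000, 0.7071).
e_1·v_2 = 0.7071·(-4) + 0.0000·2 + 0.7071·(-3) = -4.9497.
u_2 = v_2 + 4.9497·e_1 = (-0.5000, 2.0000, 0.5000).

u_2 = (-0.5000, 2.0000, 0.5000)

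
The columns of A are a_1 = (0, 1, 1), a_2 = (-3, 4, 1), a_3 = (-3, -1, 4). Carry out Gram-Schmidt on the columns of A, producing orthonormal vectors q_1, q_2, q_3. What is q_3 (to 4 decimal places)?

q_3 = (-0.5774, -0.5774, 0.5774)

a_1 = (0, 1, 1); ‖a_1‖ = 1.4142, so q_1 = (0.0000, 0.7071, 0.7071).
q_1·a_2 = 0.0000·(-3) + 0.7071·4 + 0.7071·1 = 3.5355.
u_2 = a_2 − 3.5355·q_1 = (-3.0000, 1.5000, -1.5000).
‖u_2‖ = 3.6742, so q_2 = (-0.8165, 0.4082, -0.4082).
q_1·a_3 = 0.0000·(-3) + 0.7071·(-1) + 0.7071·4 = 2.1213; q_2·a_3 = (-0.8165)·(-3) + 0.4082·(-1) + (-0.4082)·4 = 0.4082.
u_3 = a_3 − 2.1213·q_1 − 0.4082·q_2 = (-2.6667, -2.6667, 2.6667).
‖u_3‖ = 4.6188, so q_3 = (-0.5774, -0.5774, 0.5774).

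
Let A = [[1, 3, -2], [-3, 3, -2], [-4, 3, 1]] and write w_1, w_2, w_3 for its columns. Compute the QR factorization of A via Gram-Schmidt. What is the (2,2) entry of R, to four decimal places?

r_{22} = 3.8129

w_1 = (1, -3, -4); ‖w_1‖ = 5.0990, so q_1 = (0.1961, -0.5883, -0.7845).
q_1·w_2 = 0.1961·3 + (-0.5883)·3 + (-0.7845)·3 = -3.5301.
u_2 = w_2 + 3.5301·q_1 = (3.6923, 0.9231, 0.2308).
r_{22} = ‖u_2‖ = 3.8129.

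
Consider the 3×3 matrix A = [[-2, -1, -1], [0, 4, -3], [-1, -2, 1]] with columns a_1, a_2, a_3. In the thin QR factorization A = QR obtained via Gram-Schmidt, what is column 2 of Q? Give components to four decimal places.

e_1 = a_1/‖a_1‖ = (-2, 0, -1)/2.2361 = (-0.8944, 0.0000, -0.4472).
r_{12} = e_1·a_2 = 1.7889.
u_2 = a_2 − 1.7889·e_1 = (0.6000, 4.0000, -1.2000).
‖u_2‖ = 4.2190, so e_2 = (0.1422, 0.9481, -0.2844).

e_2 = (0.1422, 0.9481, -0.2844)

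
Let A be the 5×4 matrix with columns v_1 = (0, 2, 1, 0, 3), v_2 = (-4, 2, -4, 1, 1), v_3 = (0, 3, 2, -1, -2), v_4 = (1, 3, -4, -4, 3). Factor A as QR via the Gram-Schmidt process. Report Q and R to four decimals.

Q = [[0.0000, -0.6544, -0.1413, 0.4219], [0.5345, 0.2571, 0.7153, 0.1471], [0.2673, -0.6895, 0.3026, -0.5126], [0.0000, 0.1636, -0.2077, -0.7296], [0.8018, 0.0584, -0.5777, 0.0728]], R = [[3.7417, 0.8018, 0.5345, 2.9399], [0.0000, 6.1120, -0.8882, 2.3957], [0.0000, 0.0000, 4.1141, -0.1078], [0.0000, 0.0000, 0.0000, 6.0503]]

v_1 = (0, 2, 1, 0, 3); ‖v_1‖ = 3.7417, so q_1 = (0.0000, 0.5345, 0.2673, 0.0000, 0.8018).
q_1·v_2 = 0.0000·(-4) + 0.5345·2 + 0.2673·(-4) + 0.0000·1 + 0.8018·1 = 0.8018.
u_2 = v_2 − 0.8018·q_1 = (-4.0000, 1.5714, -4.2143, 1.0000, 0.3571).
‖u_2‖ = 6.1120, so q_2 = (-0.6544, 0.2571, -0.6895, 0.1636, 0.0584).
q_1·v_3 = 0.0000·0 + 0.5345·3 + 0.2673·2 + 0.0000·(-1) + 0.8018·(-2) = 0.5345; q_2·v_3 = (-0.6544)·0 + 0.2571·3 + (-0.6895)·2 + 0.1636·(-1) + 0.0584·(-2) = -0.8882.
u_3 = v_3 − 0.5345·q_1 + 0.8882·q_2 = (-0.5813, 2.9426, 1.2447, -0.8547, -2.3767).
‖u_3‖ = 4.1141, so q_3 = (-0.1413, 0.7153, 0.3026, -0.2077, -0.5777).
q_1·v_4 = 0.0000·1 + 0.5345·3 + 0.2673·(-4) + 0.0000·(-4) + 0.8018·3 = 2.9399; q_2·v_4 = (-0.6544)·1 + 0.2571·3 + (-0.6895)·(-4) + 0.1636·(-4) + 0.0584·3 = 2.3957; q_3·v_4 = (-0.1413)·1 + 0.7153·3 + 0.3026·(-4) + (-0.2077)·(-4) + (-0.5777)·3 = -0.1078.
u_4 = v_4 − 2.9399·q_1 − 2.3957·q_2 + 0.1078·q_3 = (2.5526, 0.8897, -3.1012, -4.4144, 0.4406).
‖u_4‖ = 6.0503, so q_4 = (0.4219, 0.1471, -0.5126, -0.7296, 0.0728).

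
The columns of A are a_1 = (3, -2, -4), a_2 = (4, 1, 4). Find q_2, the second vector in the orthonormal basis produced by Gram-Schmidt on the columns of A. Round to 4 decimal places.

q_1 = a_1/‖a_1‖ = (3, -2, -4)/5.3852 = (0.5571, -0.3714, -0.7428).
r_{12} = q_1·a_2 = -1.1142.
u_2 = a_2 + 1.1142·q_1 = (4.6207, 0.5862, 3.1724).
‖u_2‖ = 5.6355, so q_2 = (0.8199, 0.1040, 0.5629).

q_2 = (0.8199, 0.1040, 0.5629)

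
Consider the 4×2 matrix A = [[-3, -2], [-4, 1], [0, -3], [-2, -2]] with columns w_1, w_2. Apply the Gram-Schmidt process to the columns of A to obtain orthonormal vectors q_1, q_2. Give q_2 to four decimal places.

q_2 = (-0.3369, 0.4464, -0.7328, -0.3875)

q_1 = w_1/‖w_1‖ = (-3, -4, 0, -2)/5.3852 = (-0.5571, -0.7428, 0.0000, -0.3714).
r_{12} = q_1·w_2 = 1.1142.
u_2 = w_2 − 1.1142·q_1 = (-1.3793, 1.8276, -3.0000, -1.5862).
‖u_2‖ = 4.0937, so q_2 = (-0.3369, 0.4464, -0.7328, -0.3875).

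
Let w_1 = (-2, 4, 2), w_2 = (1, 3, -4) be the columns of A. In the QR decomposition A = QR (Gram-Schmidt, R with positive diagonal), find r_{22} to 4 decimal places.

w_1 = (-2, 4, 2); ‖w_1‖ = 4.8990, so q_1 = (-0.4082, 0.8165, 0.4082).
q_1·w_2 = (-0.4082)·1 + 0.8165·3 + 0.4082·(-4) = 0.4082.
u_2 = w_2 − 0.4082·q_1 = (1.1667, 2.6667, -4.1667).
r_{22} = ‖u_2‖ = 5.0827.

r_{22} = 5.0827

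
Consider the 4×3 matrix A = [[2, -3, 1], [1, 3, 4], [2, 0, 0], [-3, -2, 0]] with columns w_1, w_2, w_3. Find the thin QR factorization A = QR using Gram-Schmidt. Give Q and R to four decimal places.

q_1 = w_1/‖w_1‖ = (2, 1, 2, -3)/4.2426 = (0.4714, 0.2357, 0.4714, -0.7071).
r_{12} = q_1·w_2 = 0.7071.
u_2 = w_2 − 0.7071·q_1 = (-3.3333, 2.8333, -0.3333, -1.5000).
‖u_2‖ = 4.6368, so q_2 = (-0.7189, 0.6111, -0.0719, -0.3235).
r_{13} = q_1·w_3 = 1.4142; r_{23} = q_2·w_3 = 1.7253.
u_3 = w_3 − 1.4142·q_1 − 1.7253·q_2 = (1.5736, 2.6124, -0.5426, 1.5581).
‖u_3‖ = 3.4675, so q_3 = (0.4538, 0.7534, -0.1565, 0.4494).

Q = [[0.4714, -0.7189, 0.4538], [0.2357, 0.6111, 0.7534], [0.4714, -0.0719, -0.1565], [-0.7071, -0.3235, 0.4494]], R = [[4.2426, 0.7071, 1.4142], [0.0000, 4.6368, 1.7253], [0.0000, 0.0000, 3.4675]]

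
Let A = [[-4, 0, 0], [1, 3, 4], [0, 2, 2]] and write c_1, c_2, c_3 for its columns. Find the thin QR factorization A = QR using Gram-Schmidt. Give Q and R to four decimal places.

Q = [[-0.9701, 0.1999, 0.1374], [0.2425, 0.7996, 0.5494], [0.0000, 0.5664, -0.8242]], R = [[4.1231, 0.7276, 0.9701], [0.0000, 3.5314, 4.3309], [0.0000, 0.0000, 0.5494]]

c_1 = (-4, 1, 0); ‖c_1‖ = 4.1231, so e_1 = (-0.9701, 0.2425, 0.0000).
e_1·c_2 = (-0.9701)·0 + 0.2425·3 + 0.0000·2 = 0.7276.
u_2 = c_2 − 0.7276·e_1 = (0.7059, 2.8235, 2.0000).
‖u_2‖ = 3.5314, so e_2 = (0.1999, 0.7996, 0.5664).
e_1·c_3 = (-0.9701)·0 + 0.2425·4 + 0.0000·2 = 0.9701; e_2·c_3 = 0.1999·0 + 0.7996·4 + 0.5664·2 = 4.3309.
u_3 = c_3 − 0.9701·e_1 − 4.3309·e_2 = (0.0755, 0.3019, -0.4528).
‖u_3‖ = 0.5494, so e_3 = (0.1374, 0.5494, -0.8242).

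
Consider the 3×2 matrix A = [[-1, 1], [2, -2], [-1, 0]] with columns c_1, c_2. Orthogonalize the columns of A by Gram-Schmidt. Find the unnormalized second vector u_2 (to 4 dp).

e_1 = c_1/‖c_1‖ = (-1, 2, -1)/2.4495 = (-0.4082, 0.8165, -0.4082).
r_{12} = e_1·c_2 = -2.0412.
u_2 = c_2 + 2.0412·e_1 = (0.1667, -0.3333, -0.8333).

u_2 = (0.1667, -0.3333, -0.8333)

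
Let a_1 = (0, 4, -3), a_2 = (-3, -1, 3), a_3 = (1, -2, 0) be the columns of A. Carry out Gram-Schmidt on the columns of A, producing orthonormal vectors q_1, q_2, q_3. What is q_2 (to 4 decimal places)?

q_2 = (-0.8575, 0.3087, 0.4116)

a_1 = (0, 4, -3); ‖a_1‖ = 5.0000, so q_1 = (0.0000, 0.8000, -0.6000).
q_1·a_2 = 0.0000·(-3) + 0.8000·(-1) + (-0.6000)·3 = -2.6000.
u_2 = a_2 + 2.6000·q_1 = (-3.0000, 1.0800, 1.4400).
‖u_2‖ = 3.4986, so q_2 = (-0.8575, 0.3087, 0.4116).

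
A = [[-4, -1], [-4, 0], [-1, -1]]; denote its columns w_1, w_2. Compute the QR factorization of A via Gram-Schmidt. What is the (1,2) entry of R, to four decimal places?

q_1 = w_1/‖w_1‖ = (-4, -4, -1)/5.7446 = (-0.6963, -0.6963, -0.1741).
r_{12} = q_1·w_2 = 0.8704.

r_{12} = 0.8704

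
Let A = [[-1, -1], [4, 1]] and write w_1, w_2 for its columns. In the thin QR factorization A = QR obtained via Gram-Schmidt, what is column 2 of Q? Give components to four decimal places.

e_2 = (-0.9701, -0.2425)

e_1 = w_1/‖w_1‖ = (-1, 4)/4.1231 = (-0.2425, 0.9701).
r_{12} = e_1·w_2 = 1.2127.
u_2 = w_2 − 1.2127·e_1 = (-0.7059, -0.1765).
‖u_2‖ = 0.7276, so e_2 = (-0.9701, -0.2425).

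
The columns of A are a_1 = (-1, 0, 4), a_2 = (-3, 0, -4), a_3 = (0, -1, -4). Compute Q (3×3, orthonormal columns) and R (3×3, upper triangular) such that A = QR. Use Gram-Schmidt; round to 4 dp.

Q = [[-0.2425, -0.9701, 0.0000], [0.0000, 0.0000, -1.0000], [0.9701, -0.2425, 0.0000]], R = [[4.1231, -3.1530, -3.8806], [0.0000, 3.8806, 0.9701], [0.0000, 0.0000, 1.0000]]

a_1 = (-1, 0, 4); ‖a_1‖ = 4.1231, so e_1 = (-0.2425, 0.0000, 0.9701).
e_1·a_2 = (-0.2425)·(-3) + 0.0000·0 + 0.9701·(-4) = -3.1530.
u_2 = a_2 + 3.1530·e_1 = (-3.7647, 0.0000, -0.9412).
‖u_2‖ = 3.8806, so e_2 = (-0.9701, 0.0000, -0.2425).
e_1·a_3 = (-0.2425)·0 + 0.0000·(-1) + 0.9701·(-4) = -3.8806; e_2·a_3 = (-0.9701)·0 + 0.0000·(-1) + (-0.2425)·(-4) = 0.9701.
u_3 = a_3 + 3.8806·e_1 − 0.9701·e_2 = (0.0000, -1.0000, 0.0000).
‖u_3‖ = 1.0000, so e_3 = (0.0000, -1.0000, 0.0000).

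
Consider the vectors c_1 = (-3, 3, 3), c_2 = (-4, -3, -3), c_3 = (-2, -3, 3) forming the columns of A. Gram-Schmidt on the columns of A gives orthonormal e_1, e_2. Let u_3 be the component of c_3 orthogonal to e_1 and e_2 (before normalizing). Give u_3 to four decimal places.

c_1 = (-3, 3, 3); ‖c_1‖ = 5.1962, so e_1 = (-0.5774, 0.5774, 0.5774).
e_1·c_2 = (-0.5774)·(-4) + 0.5774·(-3) + 0.5774·(-3) = -1.1547.
u_2 = c_2 + 1.1547·e_1 = (-4.6667, -2.3333, -2.3333).
‖u_2‖ = 5.7155, so e_2 = (-0.8165, -0.4082, -0.4082).
e_1·c_3 = (-0.5774)·(-2) + 0.5774·(-3) + 0.5774·3 = 1.1547; e_2·c_3 = (-0.8165)·(-2) + (-0.4082)·(-3) + (-0.4082)·3 = 1.6330.
u_3 = c_3 − 1.1547·e_1 − 1.6330·e_2 = (0.0000, -3.0000, 3.0000).

u_3 = (0.0000, -3.0000, 3.0000)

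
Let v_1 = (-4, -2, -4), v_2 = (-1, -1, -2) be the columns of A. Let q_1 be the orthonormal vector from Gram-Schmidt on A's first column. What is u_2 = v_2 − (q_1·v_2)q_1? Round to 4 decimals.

v_1 = (-4, -2, -4); ‖v_1‖ = 6.0000, so q_1 = (-0.6667, -0.3333, -0.6667).
q_1·v_2 = (-0.6667)·(-1) + (-0.3333)·(-1) + (-0.6667)·(-2) = 2.3333.
u_2 = v_2 − 2.3333·q_1 = (0.5556, -0.2222, -0.4444).

u_2 = (0.5556, -0.2222, -0.4444)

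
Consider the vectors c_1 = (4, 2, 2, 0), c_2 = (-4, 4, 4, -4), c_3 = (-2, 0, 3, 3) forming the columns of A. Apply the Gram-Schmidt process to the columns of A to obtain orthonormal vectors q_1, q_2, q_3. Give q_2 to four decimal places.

c_1 = (4, 2, 2, 0); ‖c_1‖ = 4.8990, so q_1 = (0.8165, 0.4082, 0.4082, 0.0000).
q_1·c_2 = 0.8165·(-4) + 0.4082·4 + 0.4082·4 + 0.0000·(-4) = 0.0000.
u_2 = c_2 + 0.0000·q_1 = (-4.0000, 4.0000, 4.0000, -4.0000).
‖u_2‖ = 8.0000, so q_2 = (-0.5000, 0.5000, 0.5000, -0.5000).

q_2 = (-0.5000, 0.5000, 0.5000, -0.5000)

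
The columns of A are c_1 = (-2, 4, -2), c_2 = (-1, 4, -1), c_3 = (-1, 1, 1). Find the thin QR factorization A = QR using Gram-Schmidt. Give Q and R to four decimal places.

Q = [[-0.4082, 0.5774, -0.7071], [0.8165, 0.5774, 0.0000], [-0.4082, 0.5774, 0.7071]], R = [[4.8990, 4.0825, 0.8165], [0.0000, 1.1547, 0.5774], [0.0000, 0.0000, 1.4142]]

q_1 = c_1/‖c_1‖ = (-2, 4, -2)/4.8990 = (-0.4082, 0.8165, -0.4082).
r_{12} = q_1·c_2 = 4.0825.
u_2 = c_2 − 4.0825·q_1 = (0.6667, 0.6667, 0.6667).
‖u_2‖ = 1.1547, so q_2 = (0.5774, 0.5774, 0.5774).
r_{13} = q_1·c_3 = 0.8165; r_{23} = q_2·c_3 = 0.5774.
u_3 = c_3 − 0.8165·q_1 − 0.5774·q_2 = (-1.0000, 0.0000, 1.0000).
‖u_3‖ = 1.4142, so q_3 = (-0.7071, 0.0000, 0.7071).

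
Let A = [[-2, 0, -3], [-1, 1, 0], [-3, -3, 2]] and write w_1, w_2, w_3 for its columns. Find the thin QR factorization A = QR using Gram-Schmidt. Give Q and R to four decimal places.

q_1 = w_1/‖w_1‖ = (-2, -1, -3)/3.7417 = (-0.5345, -0.2673, -0.8018).
r_{12} = q_1·w_2 = 2.1381.
u_2 = w_2 − 2.1381·q_1 = (1.1429, 1.5714, -1.2857).
‖u_2‖ = 2.3299, so q_2 = (0.4905, 0.6745, -0.5518).
r_{13} = q_1·w_3 = 0.0000; r_{23} = q_2·w_3 = -2.5752.
u_3 = w_3 + 0.0000·q_1 + 2.5752·q_2 = (-1.7368, 1.7368, 0.5789).
‖u_3‖ = 2.5236, so q_3 = (-0.6882, 0.6882, 0.2294).

Q = [[-0.5345, 0.4905, -0.6882], [-0.2673, 0.6745, 0.6882], [-0.8018, -0.5518, 0.2294]], R = [[3.7417, 2.1381, 0.0000], [0.0000, 2.3299, -2.5752], [0.0000, 0.0000, 2.5236]]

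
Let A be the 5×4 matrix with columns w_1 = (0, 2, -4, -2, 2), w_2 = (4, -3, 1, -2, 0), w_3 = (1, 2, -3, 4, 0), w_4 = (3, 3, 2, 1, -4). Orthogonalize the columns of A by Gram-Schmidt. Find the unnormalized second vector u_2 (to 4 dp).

u_2 = (4.0000, -2.5714, 0.1429, -2.4286, 0.4286)

e_1 = w_1/‖w_1‖ = (0, 2, -4, -2, 2)/5.2915 = (0.0000, 0.3780, -0.7559, -0.3780, 0.3780).
r_{12} = e_1·w_2 = -1.1339.
u_2 = w_2 + 1.1339·e_1 = (4.0000, -2.5714, 0.1429, -2.4286, 0.4286).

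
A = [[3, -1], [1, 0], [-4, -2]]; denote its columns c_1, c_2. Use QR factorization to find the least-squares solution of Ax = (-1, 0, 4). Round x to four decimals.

x = (-0.5714, -0.8286)

c_1 = (3, 1, -4); ‖c_1‖ = 5.0990, so e_1 = (0.5883, 0.1961, -0.7845).
e_1·c_2 = 0.5883·(-1) + 0.1961·0 + (-0.7845)·(-2) = 0.9806.
u_2 = c_2 − 0.9806·e_1 = (-1.5769, -0.1923, -1.2308).
‖u_2‖ = 2.0096, so e_2 = (-0.7847, -0.0957, -0.6124).
Qᵀb = (-3.7262, -1.6651).
Back-substitute: x_2 = -1.6651/2.0096 = -0.8286.
x_1 = (-3.7262 − 0.9806·(-0.8286))/5.0990 = -0.5714.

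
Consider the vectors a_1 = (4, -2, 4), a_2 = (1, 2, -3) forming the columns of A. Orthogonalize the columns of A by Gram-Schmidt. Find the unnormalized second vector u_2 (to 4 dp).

u_2 = (2.3333, 1.3333, -1.6667)

e_1 = a_1/‖a_1‖ = (4, -2, 4)/6.0000 = (0.6667, -0.3333, 0.6667).
r_{12} = e_1·a_2 = -2.0000.
u_2 = a_2 + 2.0000·e_1 = (2.3333, 1.3333, -1.6667).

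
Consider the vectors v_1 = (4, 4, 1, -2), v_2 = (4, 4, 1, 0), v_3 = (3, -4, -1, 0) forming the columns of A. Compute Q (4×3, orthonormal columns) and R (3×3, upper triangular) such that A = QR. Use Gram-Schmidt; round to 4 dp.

v_1 = (4, 4, 1, -2); ‖v_1‖ = 6.0828, so e_1 = (0.6576, 0.6576, 0.1644, -0.3288).
e_1·v_2 = 0.6576·4 + 0.6576·4 + 0.1644·1 + (-0.3288)·0 = 5.4252.
u_2 = v_2 − 5.4252·e_1 = (0.4324, 0.4324, 0.1081, 1.7838).
‖u_2‖ = 1.8888, so e_2 = (0.2289, 0.2289, 0.0572, 0.9444).
e_1·v_3 = 0.6576·3 + 0.6576·(-4) + 0.1644·(-1) + (-0.3288)·0 = -0.8220; e_2·v_3 = 0.2289·3 + 0.2289·(-4) + 0.0572·(-1) + 0.9444·0 = -0.2862.
u_3 = v_3 + 0.8220·e_1 + 0.2862·e_2 = (3.6061, -3.3939, -0.8485, 0.0000).
‖u_3‖ = 5.0242, so e_3 = (0.7177, -0.6755, -0.1689, 0.0000).

Q = [[0.6576, 0.2289, 0.7177], [0.6576, 0.2289, -0.6755], [0.1644, 0.0572, -0.1689], [-0.3288, 0.9444, 0.0000]], R = [[6.0828, 5.4252, -0.8220], [0.0000, 1.8888, -0.2862], [0.0000, 0.0000, 5.0242]]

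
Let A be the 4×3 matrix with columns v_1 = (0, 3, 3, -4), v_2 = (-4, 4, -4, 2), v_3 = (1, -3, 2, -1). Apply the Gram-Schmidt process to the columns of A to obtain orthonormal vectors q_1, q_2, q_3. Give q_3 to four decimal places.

q_3 = (-0.8042, -0.5093, 0.1662, -0.2573)

v_1 = (0, 3, 3, -4); ‖v_1‖ = 5.8310, so q_1 = (0.0000, 0.5145, 0.5145, -0.6860).
q_1·v_2 = 0.0000·(-4) + 0.5145·4 + 0.5145·(-4) + (-0.6860)·2 = -1.3720.
u_2 = v_2 + 1.3720·q_1 = (-4.0000, 4.7059, -3.2941, 1.0588).
‖u_2‖ = 7.0794, so q_2 = (-0.5650, 0.6647, -0.4653, 0.1496).
q_1·v_3 = 0.0000·1 + 0.5145·(-3) + 0.5145·2 + (-0.6860)·(-1) = 0.1715; q_2·v_3 = (-0.5650)·1 + 0.6647·(-3) + (-0.4653)·2 + 0.1496·(-1) = -3.6394.
u_3 = v_3 − 0.1715·q_1 + 3.6394·q_2 = (-1.0563, -0.6690, 0.2183, -0.3380).
‖u_3‖ = 1.3135, so q_3 = (-0.8042, -0.5093, 0.1662, -0.2573).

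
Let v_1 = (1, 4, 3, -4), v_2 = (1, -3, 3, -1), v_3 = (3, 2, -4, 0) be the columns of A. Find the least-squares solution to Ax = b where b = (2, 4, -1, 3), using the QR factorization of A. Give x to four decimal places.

x = (0.1060, -0.5593, 0.3350)

v_1 = (1, 4, 3, -4); ‖v_1‖ = 6.4807, so q_1 = (0.1543, 0.6172, 0.4629, -0.6172).
q_1·v_2 = 0.1543·1 + 0.6172·(-3) + 0.4629·3 + (-0.6172)·(-1) = 0.3086.
u_2 = v_2 − 0.3086·q_1 = (0.9524, -3.1905, 2.8571, -0.8095).
‖u_2‖ = 4.4615, so q_2 = (0.2135, -0.7151, 0.6404, -0.1814).
q_1·v_3 = 0.1543·3 + 0.6172·2 + 0.4629·(-4) + (-0.6172)·0 = -0.1543; q_2·v_3 = 0.2135·3 + (-0.7151)·2 + 0.6404·(-4) + (-0.1814)·0 = -3.3514.
u_3 = v_3 + 0.1543·q_1 + 3.3514·q_2 = (3.7392, -0.3014, -1.7823, -0.7033).
‖u_3‖ = 4.2124, so q_3 = (0.8877, -0.0716, -0.4231, -0.1670).
Qᵀb = (0.4629, -3.6183, 1.4113).
Back-substitute: x_3 = 1.4113/4.2124 = 0.3350.
x_2 = (-3.6183 + 3.3514·0.3350)/4.4615 = -0.5593.
x_1 = (0.4629 − 0.3086·(-0.5593) + 0.1543·0.3350)/6.4807 = 0.1060.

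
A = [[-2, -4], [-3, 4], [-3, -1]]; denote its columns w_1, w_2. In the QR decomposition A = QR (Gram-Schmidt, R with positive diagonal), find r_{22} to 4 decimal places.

w_1 = (-2, -3, -3); ‖w_1‖ = 4.6904, so q_1 = (-0.4264, -0.6396, -0.6396).
q_1·w_2 = (-0.4264)·(-4) + (-0.6396)·4 + (-0.6396)·(-1) = -0.2132.
u_2 = w_2 + 0.2132·q_1 = (-4.0909, 3.8636, -1.1364).
r_{22} = ‖u_2‖ = 5.7406.

r_{22} = 5.7406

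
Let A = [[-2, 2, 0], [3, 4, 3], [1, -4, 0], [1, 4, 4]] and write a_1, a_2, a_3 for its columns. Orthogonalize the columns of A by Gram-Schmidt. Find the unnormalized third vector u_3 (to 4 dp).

a_1 = (-2, 3, 1, 1); ‖a_1‖ = 3.8730, so e_1 = (-0.5164, 0.7746, 0.2582, 0.2582).
e_1·a_2 = (-0.5164)·2 + 0.7746·4 + 0.2582·(-4) + 0.2582·4 = 2.0656.
u_2 = a_2 − 2.0656·e_1 = (3.0667, 2.4000, -4.5333, 3.4667).
‖u_2‖ = 6.9089, so e_2 = (0.4439, 0.3474, -0.6562, 0.5018).
e_1·a_3 = (-0.5164)·0 + 0.7746·3 + 0.2582·0 + 0.2582·4 = 3.3566; e_2·a_3 = 0.4439·0 + 0.3474·3 + (-0.6562)·0 + 0.5018·4 = 3.0492.
u_3 = a_3 − 3.3566·e_1 − 3.0492·e_2 = (0.3799, -0.6592, 1.1341, 1.6034).

u_3 = (0.3799, -0.6592, 1.1341, 1.6034)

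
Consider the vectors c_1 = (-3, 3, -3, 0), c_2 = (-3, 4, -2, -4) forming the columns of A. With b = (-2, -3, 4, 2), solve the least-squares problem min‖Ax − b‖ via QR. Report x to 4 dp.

c_1 = (-3, 3, -3, 0); ‖c_1‖ = 5.1962, so e_1 = (-0.5774, 0.5774, -0.5774, 0.0000).
e_1·c_2 = (-0.5774)·(-3) + 0.5774·4 + (-0.5774)·(-2) + 0.0000·(-4) = 5.1962.
u_2 = c_2 − 5.1962·e_1 = (0.0000, 1.0000, 1.0000, -4.0000).
‖u_2‖ = 4.2426, so e_2 = (0.0000, 0.2357, 0.2357, -0.9428).
Qᵀb = (-2.8868, -1.6499).
Back-substitute: x_2 = -1.6499/4.2426 = -0.3889.
x_1 = (-2.8868 − 5.1962·(-0.3889))/5.1962 = -0.1667.

x = (-0.1667, -0.3889)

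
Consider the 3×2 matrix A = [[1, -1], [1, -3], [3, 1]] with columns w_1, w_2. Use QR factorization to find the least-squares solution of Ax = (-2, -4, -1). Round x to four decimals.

w_1 = (1, 1, 3); ‖w_1‖ = 3.3166, so e_1 = (0.3015, 0.3015, 0.9045).
e_1·w_2 = 0.3015·(-1) + 0.3015·(-3) + 0.9045·1 = -0.3015.
u_2 = w_2 + 0.3015·e_1 = (-0.9091, -2.9091, 1.2727).
‖u_2‖ = 3.3029, so e_2 = (-0.2752, -0.8808, 0.3853).
Qᵀb = (-2.7136, 3.6882).
Back-substitute: x_2 = 3.6882/3.3029 = 1.1167.
x_1 = (-2.7136 + 0.3015·1.1167)/3.3166 = -0.7167.

x = (-0.7167, 1.1167)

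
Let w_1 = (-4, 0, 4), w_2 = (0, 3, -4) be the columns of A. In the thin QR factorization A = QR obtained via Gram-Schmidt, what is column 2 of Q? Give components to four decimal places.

e_2 = (-0.4851, 0.7276, -0.4851)

w_1 = (-4, 0, 4); ‖w_1‖ = 5.6569, so e_1 = (-0.7071, 0.0000, 0.7071).
e_1·w_2 = (-0.7071)·0 + 0.0000·3 + 0.7071·(-4) = -2.8284.
u_2 = w_2 + 2.8284·e_1 = (-2.0000, 3.0000, -2.0000).
‖u_2‖ = 4.1231, so e_2 = (-0.4851, 0.7276, -0.4851).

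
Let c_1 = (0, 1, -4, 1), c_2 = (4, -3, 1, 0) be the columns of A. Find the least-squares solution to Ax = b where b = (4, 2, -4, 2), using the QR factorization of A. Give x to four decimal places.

x = (1.3413, 0.5919)

c_1 = (0, 1, -4, 1); ‖c_1‖ = 4.2426, so e_1 = (0.0000, 0.2357, -0.9428, 0.2357).
e_1·c_2 = 0.0000·4 + 0.2357·(-3) + (-0.9428)·1 + 0.2357·0 = -1.6499.
u_2 = c_2 + 1.6499·e_1 = (4.0000, -2.6111, -0.5556, 0.3889).
‖u_2‖ = 4.8247, so e_2 = (0.8291, -0.5412, -0.1151, 0.0806).
Qᵀb = (4.7140, 2.8557).
Back-substitute: x_2 = 2.8557/4.8247 = 0.5919.
x_1 = (4.7140 + 1.6499·0.5919)/4.2426 = 1.3413.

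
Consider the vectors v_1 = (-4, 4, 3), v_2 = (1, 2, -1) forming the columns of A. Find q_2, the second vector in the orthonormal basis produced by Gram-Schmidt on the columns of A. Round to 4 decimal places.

q_2 = (0.4490, 0.7783, -0.4390)

v_1 = (-4, 4, 3); ‖v_1‖ = 6.4031, so q_1 = (-0.6247, 0.6247, 0.4685).
q_1·v_2 = (-0.6247)·1 + 0.6247·2 + 0.4685·(-1) = 0.1562.
u_2 = v_2 − 0.1562·q_1 = (1.0976, 1.9024, -1.0732).
‖u_2‖ = 2.4445, so q_2 = (0.4490, 0.7783, -0.4390).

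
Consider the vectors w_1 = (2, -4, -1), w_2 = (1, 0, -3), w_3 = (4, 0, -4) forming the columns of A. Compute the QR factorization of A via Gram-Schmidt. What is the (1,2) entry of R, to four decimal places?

w_1 = (2, -4, -1); ‖w_1‖ = 4.5826, so q_1 = (0.4364, -0.8729, -0.2182).
r_{12} = q_1·w_2 = 1.0911.

r_{12} = 1.0911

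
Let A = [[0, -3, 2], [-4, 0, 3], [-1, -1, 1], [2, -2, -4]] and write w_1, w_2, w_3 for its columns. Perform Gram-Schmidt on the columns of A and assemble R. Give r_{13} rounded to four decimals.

r_{13} = -4.5826

w_1 = (0, -4, -1, 2); ‖w_1‖ = 4.5826, so q_1 = (0.0000, -0.8729, -0.2182, 0.4364).
r_{13} = q_1·w_3 = -4.5826.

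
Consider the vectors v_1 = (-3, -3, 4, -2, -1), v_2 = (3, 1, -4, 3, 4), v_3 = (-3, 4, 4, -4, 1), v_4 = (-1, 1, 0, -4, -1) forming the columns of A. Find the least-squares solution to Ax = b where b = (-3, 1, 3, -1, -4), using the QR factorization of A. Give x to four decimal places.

v_1 = (-3, -3, 4, -2, -1); ‖v_1‖ = 6.2450, so e_1 = (-0.4804, -0.4804, 0.6405, -0.3203, -0.1601).
e_1·v_2 = (-0.4804)·3 + (-0.4804)·1 + 0.6405·(-4) + (-0.3203)·3 + (-0.1601)·4 = -6.0849.
u_2 = v_2 + 6.0849·e_1 = (0.0769, -1.9231, -0.1026, 1.0513, 3.0256).
‖u_2‖ = 3.7382, so e_2 = (0.0206, -0.5144, -0.0274, 0.2812, 0.8094).
e_1·v_3 = (-0.4804)·(-3) + (-0.4804)·4 + 0.6405·4 + (-0.3203)·(-4) + (-0.1601)·1 = 3.2026; e_2·v_3 = 0.0206·(-3) + (-0.5144)·4 + (-0.0274)·4 + 0.2812·(-4) + 0.8094·1 = -2.5447.
u_3 = v_3 − 3.2026·e_1 + 2.5447·e_2 = (-1.4092, 4.2294, 1.8789, -2.2587, 3.5725).
‖u_3‖ = 6.4240, so e_3 = (-0.2194, 0.6584, 0.2925, -0.3516, 0.5561).
e_1·v_4 = (-0.4804)·(-1) + (-0.4804)·1 + 0.6405·0 + (-0.3203)·(-4) + (-0.1601)·(-1) = 1.4412; e_2·v_4 = 0.0206·(-1) + (-0.5144)·1 + (-0.0274)·0 + 0.2812·(-4) + 0.8094·(-1) = -2.4693; e_3·v_4 = (-0.2194)·(-1) + 0.6584·1 + 0.2925·0 + (-0.3516)·(-4) + 0.5561·(-1) = 1.7280.
u_4 = v_4 − 1.4412·e_1 + 2.4693·e_2 − 1.7280·e_3 = (0.1222, -0.7157, -1.4962, -2.2365, 0.2684).
‖u_4‖ = 2.7999, so e_4 = (0.0436, -0.2556, -0.5344, -0.7988, 0.0959).
Qᵀb = (3.8431, -4.1772, 0.3210, -1.5743).
Back-substitute: x_4 = -1.5743/2.7999 = -0.5623.
x_3 = (0.3210 − 1.7280·(-0.5623))/6.4240 = 0.2012.
x_2 = (-4.1772 + 2.5447·0.2012 + 2.4693·(-0.5623))/3.7382 = -1.3519.
x_1 = (3.8431 + 6.0849·(-1.3519) − 3.2026·0.2012 − 1.4412·(-0.5623))/6.2450 = -0.6752.

x = (-0.6752, -1.3519, 0.2012, -0.5623)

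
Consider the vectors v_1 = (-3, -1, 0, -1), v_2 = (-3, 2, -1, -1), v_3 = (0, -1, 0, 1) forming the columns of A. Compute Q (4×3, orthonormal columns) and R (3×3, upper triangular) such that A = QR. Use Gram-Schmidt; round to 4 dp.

v_1 = (-3, -1, 0, -1); ‖v_1‖ = 3.3166, so q_1 = (-0.9045, -0.3015, 0.0000, -0.3015).
q_1·v_2 = (-0.9045)·(-3) + (-0.3015)·2 + 0.0000·(-1) + (-0.3015)·(-1) = 2.4121.
u_2 = v_2 − 2.4121·q_1 = (-0.8182, 2.7273, -1.0000, -0.2727).
‖u_2‖ = 3.0302, so q_2 = (-0.2700, 0.9000, -0.3300, -0.0900).
q_1·v_3 = (-0.9045)·0 + (-0.3015)·(-1) + 0.0000·0 + (-0.3015)·1 = 0.0000; q_2·v_3 = (-0.2700)·0 + 0.9000·(-1) + (-0.3300)·0 + (-0.0900)·1 = -0.9900.
u_3 = v_3 + 0.0000·q_1 + 0.9900·q_2 = (-0.2673, -0.1089, -0.3267, 0.9109).
‖u_3‖ = 1.0099, so q_3 = (-0.2647, -0.1078, -0.3235, 0.9020).

Q = [[-0.9045, -0.2700, -0.2647], [-0.3015, 0.9000, -0.1078], [0.0000, -0.3300, -0.3235], [-0.3015, -0.0900, 0.9020]], R = [[3.3166, 2.4121, 0.0000], [0.0000, 3.0302, -0.9900], [0.0000, 0.0000, 1.0099]]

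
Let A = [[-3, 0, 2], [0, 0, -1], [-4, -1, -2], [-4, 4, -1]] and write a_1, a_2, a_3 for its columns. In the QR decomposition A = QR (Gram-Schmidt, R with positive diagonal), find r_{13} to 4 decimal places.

r_{13} = 0.9370

a_1 = (-3, 0, -4, -4); ‖a_1‖ = 6.4031, so e_1 = (-0.4685, 0.0000, -0.6247, -0.6247).
r_{13} = e_1·a_3 = 0.9370.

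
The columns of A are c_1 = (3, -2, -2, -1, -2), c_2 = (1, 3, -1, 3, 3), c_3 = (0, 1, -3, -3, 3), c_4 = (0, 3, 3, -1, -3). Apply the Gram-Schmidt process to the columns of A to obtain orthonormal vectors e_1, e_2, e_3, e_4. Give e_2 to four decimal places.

c_1 = (3, -2, -2, -1, -2); ‖c_1‖ = 4.6904, so e_1 = (0.6396, -0.4264, -0.4264, -0.2132, -0.4264).
e_1·c_2 = 0.6396·1 + (-0.4264)·3 + (-0.4264)·(-1) + (-0.2132)·3 + (-0.4264)·3 = -2.1320.
u_2 = c_2 + 2.1320·e_1 = (2.3636, 2.0909, -1.9091, 2.5455, 2.0909).
‖u_2‖ = 4.9452, so e_2 = (0.4780, 0.4228, -0.3861, 0.5147, 0.4228).

e_2 = (0.4780, 0.4228, -0.3861, 0.5147, 0.4228)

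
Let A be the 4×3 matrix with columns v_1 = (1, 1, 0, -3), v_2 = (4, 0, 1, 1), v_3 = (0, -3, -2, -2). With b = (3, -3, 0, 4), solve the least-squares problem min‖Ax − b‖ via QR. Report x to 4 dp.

q_1 = v_1/‖v_1‖ = (1, 1, 0, -3)/3.3166 = (0.3015, 0.3015, 0.0000, -0.9045).
r_{12} = q_1·v_2 = 0.3015.
u_2 = v_2 − 0.3015·q_1 = (3.9091, -0.0909, 1.0000, 1.2727).
‖u_2‖ = 4.2319, so q_2 = (0.9237, -0.0215, 0.2363, 0.3007).
r_{13} = q_1·v_3 = 0.9045; r_{23} = q_2·v_3 = -1.0096.
u_3 = v_3 − 0.9045·q_1 + 1.0096·q_2 = (0.6599, -3.2944, -1.7614, -0.8782).
‖u_3‖ = 3.8939, so q_3 = (0.1695, -0.8460, -0.4524, -0.2255).
Qᵀb = (-3.6181, 4.0386, 2.1444).
Back-substitute: x_3 = 2.1444/3.8939 = 0.5507.
x_2 = (4.0386 + 1.0096·0.5507)/4.2319 = 1.0857.
x_1 = (-3.6181 − 0.3015·1.0857 − 0.9045·0.5507)/3.3166 = -1.3398.

x = (-1.3398, 1.0857, 0.5507)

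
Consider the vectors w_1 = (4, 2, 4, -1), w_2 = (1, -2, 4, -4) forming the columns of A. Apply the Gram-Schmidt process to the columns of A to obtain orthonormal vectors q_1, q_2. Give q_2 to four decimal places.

w_1 = (4, 2, 4, -1); ‖w_1‖ = 6.0828, so q_1 = (0.6576, 0.3288, 0.6576, -0.1644).
q_1·w_2 = 0.6576·1 + 0.3288·(-2) + 0.6576·4 + (-0.1644)·(-4) = 3.2880.
u_2 = w_2 − 3.2880·q_1 = (-1.1622, -3.0811, 1.8378, -3.4595).
‖u_2‖ = 5.1175, so q_2 = (-0.2271, -0.6021, 0.3591, -0.6760).

q_2 = (-0.2271, -0.6021, 0.3591, -0.6760)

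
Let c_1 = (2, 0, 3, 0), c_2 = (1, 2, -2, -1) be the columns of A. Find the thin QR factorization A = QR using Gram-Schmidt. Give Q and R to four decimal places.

Q = [[0.5547, 0.5455], [0.0000, 0.6754], [0.8321, -0.3637], [0.0000, -0.3377]], R = [[3.6056, -1.1094], [0.0000, 2.9613]]

c_1 = (2, 0, 3, 0); ‖c_1‖ = 3.6056, so q_1 = (0.5547, 0.0000, 0.8321, 0.0000).
q_1·c_2 = 0.5547·1 + 0.0000·2 + 0.8321·(-2) + 0.0000·(-1) = -1.1094.
u_2 = c_2 + 1.1094·q_1 = (1.6154, 2.0000, -1.0769, -1.0000).
‖u_2‖ = 2.9613, so q_2 = (0.5455, 0.6754, -0.3637, -0.3377).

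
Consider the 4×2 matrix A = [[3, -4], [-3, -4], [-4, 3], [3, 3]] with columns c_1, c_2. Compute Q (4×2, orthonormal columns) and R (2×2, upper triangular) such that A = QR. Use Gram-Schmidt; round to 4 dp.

Q = [[0.4575, -0.5372], [-0.4575, -0.5965], [-0.6100, 0.3856], [0.4575, 0.4548]], R = [[6.5574, -0.4575], [0.0000, 7.0563]]

c_1 = (3, -3, -4, 3); ‖c_1‖ = 6.5574, so e_1 = (0.4575, -0.4575, -0.6100, 0.4575).
e_1·c_2 = 0.4575·(-4) + (-0.4575)·(-4) + (-0.6100)·3 + 0.4575·3 = -0.4575.
u_2 = c_2 + 0.4575·e_1 = (-3.7907, -4.2093, 2.7209, 3.2093).
‖u_2‖ = 7.0563, so e_2 = (-0.5372, -0.5965, 0.3856, 0.4548).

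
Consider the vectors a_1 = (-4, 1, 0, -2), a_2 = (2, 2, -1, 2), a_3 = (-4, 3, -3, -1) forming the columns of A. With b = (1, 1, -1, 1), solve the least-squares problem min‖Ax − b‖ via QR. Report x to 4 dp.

e_1 = a_1/‖a_1‖ = (-4, 1, 0, -2)/4.5826 = (-0.8729, 0.2182, 0.0000, -0.4364).
r_{12} = e_1·a_2 = -2.1822.
u_2 = a_2 + 2.1822·e_1 = (0.0952, 2.4762, -1.0000, 1.0476).
‖u_2‖ = 2.8702, so e_2 = (0.0332, 0.8627, -0.3484, 0.3650).
r_{13} = e_1·a_3 = 4.5826; r_{23} = e_2·a_3 = 3.1357.
u_3 = a_3 − 4.5826·e_1 − 3.1357·e_2 = (-0.1040, -0.7052, -1.9075, -0.1445).
‖u_3‖ = 2.0415, so e_3 = (-0.0510, -0.3454, -0.9344, -0.0708).
Qᵀb = (-1.0911, 1.6093, 0.4672).
Back-substitute: x_3 = 0.4672/2.0415 = 0.2288.
x_2 = (1.6093 − 3.1357·0.2288)/2.8702 = 0.3107.
x_1 = (-1.0911 + 2.1822·0.3107 − 4.5826·0.2288)/4.5826 = -0.3190.

x = (-0.3190, 0.3107, 0.2288)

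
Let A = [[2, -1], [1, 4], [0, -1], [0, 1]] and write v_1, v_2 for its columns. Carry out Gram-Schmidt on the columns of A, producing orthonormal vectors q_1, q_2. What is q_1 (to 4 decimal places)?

v_1 = (2, 1, 0, 0); ‖v_1‖ = 2.2361, so q_1 = (0.8944, 0.4472, 0.0000, 0.0000).

q_1 = (0.8944, 0.4472, 0.0000, 0.0000)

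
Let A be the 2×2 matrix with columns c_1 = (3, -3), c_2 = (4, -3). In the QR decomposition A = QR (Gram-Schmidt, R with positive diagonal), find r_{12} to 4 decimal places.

r_{12} = 4.9497

c_1 = (3, -3); ‖c_1‖ = 4.2426, so e_1 = (0.7071, -0.7071).
r_{12} = e_1·c_2 = 4.9497.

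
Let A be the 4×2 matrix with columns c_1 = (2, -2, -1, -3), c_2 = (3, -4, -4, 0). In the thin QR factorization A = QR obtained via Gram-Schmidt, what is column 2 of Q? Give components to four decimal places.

e_2 = (0.2085, -0.4170, -0.6255, 0.6255)

e_1 = c_1/‖c_1‖ = (2, -2, -1, -3)/4.2426 = (0.4714, -0.4714, -0.2357, -0.7071).
r_{12} = e_1·c_2 = 4.2426.
u_2 = c_2 − 4.2426·e_1 = (1.0000, -2.0000, -3.0000, 3.0000).
‖u_2‖ = 4.7958, so e_2 = (0.2085, -0.4170, -0.6255, 0.6255).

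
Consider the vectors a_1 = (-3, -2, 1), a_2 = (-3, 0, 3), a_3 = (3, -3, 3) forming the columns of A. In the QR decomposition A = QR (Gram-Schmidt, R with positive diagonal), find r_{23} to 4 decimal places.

q_1 = a_1/‖a_1‖ = (-3, -2, 1)/3.7417 = (-0.8018, -0.5345, 0.2673).
r_{12} = q_1·a_2 = 3.2071.
u_2 = a_2 − 3.2071·q_1 = (-0.4286, 1.7143, 2.1429).
‖u_2‖ = 2.7775, so q_2 = (-0.1543, 0.6172, 0.7715).
r_{23} = q_2·a_3 = 0.0000.

r_{23} = 0.0000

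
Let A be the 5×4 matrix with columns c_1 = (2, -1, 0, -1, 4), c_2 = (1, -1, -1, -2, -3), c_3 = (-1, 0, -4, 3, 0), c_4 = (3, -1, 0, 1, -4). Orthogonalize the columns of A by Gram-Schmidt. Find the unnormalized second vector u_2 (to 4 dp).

u_2 = (1.6364, -1.3182, -1.0000, -2.3182, -1.7273)

q_1 = c_1/‖c_1‖ = (2, -1, 0, -1, 4)/4.6904 = (0.4264, -0.2132, 0.0000, -0.2132, 0.8528).
r_{12} = q_1·c_2 = -1.4924.
u_2 = c_2 + 1.4924·q_1 = (1.6364, -1.3182, -1.0000, -2.3182, -1.7273).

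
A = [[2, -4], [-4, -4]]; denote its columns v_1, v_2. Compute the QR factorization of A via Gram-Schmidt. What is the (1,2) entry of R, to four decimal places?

r_{12} = 1.7889

v_1 = (2, -4); ‖v_1‖ = 4.4721, so q_1 = (0.4472, -0.8944).
r_{12} = q_1·v_2 = 1.7889.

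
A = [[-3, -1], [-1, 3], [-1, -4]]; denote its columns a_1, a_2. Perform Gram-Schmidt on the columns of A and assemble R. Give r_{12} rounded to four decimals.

e_1 = a_1/‖a_1‖ = (-3, -1, -1)/3.3166 = (-0.9045, -0.3015, -0.3015).
r_{12} = e_1·a_2 = 1.2060.

r_{12} = 1.2060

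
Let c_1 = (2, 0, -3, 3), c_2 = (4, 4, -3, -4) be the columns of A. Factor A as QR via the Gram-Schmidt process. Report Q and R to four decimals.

e_1 = c_1/‖c_1‖ = (2, 0, -3, 3)/4.6904 = (0.4264, 0.0000, -0.6396, 0.6396).
r_{12} = e_1·c_2 = 1.0660.
u_2 = c_2 − 1.0660·e_1 = (3.5455, 4.0000, -2.3182, -4.6818).
‖u_2‖ = 7.4742, so e_2 = (0.4744, 0.5352, -0.3102, -0.6264).

Q = [[0.4264, 0.4744], [0.0000, 0.5352], [-0.6396, -0.3102], [0.6396, -0.6264]], R = [[4.6904, 1.0660], [0.0000, 7.4742]]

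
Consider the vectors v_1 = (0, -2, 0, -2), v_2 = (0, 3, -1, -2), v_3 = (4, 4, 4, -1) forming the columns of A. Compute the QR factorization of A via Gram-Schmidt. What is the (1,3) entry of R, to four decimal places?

v_1 = (0, -2, 0, -2); ‖v_1‖ = 2.8284, so e_1 = (0.0000, -0.7071, 0.0000, -0.7071).
r_{13} = e_1·v_3 = -2.1213.

r_{13} = -2.1213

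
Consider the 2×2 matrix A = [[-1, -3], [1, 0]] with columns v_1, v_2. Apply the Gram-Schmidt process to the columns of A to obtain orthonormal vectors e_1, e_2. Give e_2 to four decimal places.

e_2 = (-0.7071, -0.7071)

e_1 = v_1/‖v_1‖ = (-1, 1)/1.4142 = (-0.7071, 0.7071).
r_{12} = e_1·v_2 = 2.1213.
u_2 = v_2 − 2.1213·e_1 = (-1.5000, -1.5000).
‖u_2‖ = 2.1213, so e_2 = (-0.7071, -0.7071).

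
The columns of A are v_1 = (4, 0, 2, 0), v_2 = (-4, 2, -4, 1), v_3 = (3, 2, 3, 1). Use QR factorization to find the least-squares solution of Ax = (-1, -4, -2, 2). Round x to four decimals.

v_1 = (4, 0, 2, 0); ‖v_1‖ = 4.4721, so q_1 = (0.8944, 0.0000, 0.4472, 0.0000).
q_1·v_2 = 0.8944·(-4) + 0.0000·2 + 0.4472·(-4) + 0.0000·1 = -5.3666.
u_2 = v_2 + 5.3666·q_1 = (0.8000, 2.0000, -1.6000, 1.0000).
‖u_2‖ = 2.8636, so q_2 = (0.2794, 0.6984, -0.5587, 0.3492).
q_1·v_3 = 0.8944·3 + 0.0000·2 + 0.4472·3 + 0.0000·1 = 4.0249; q_2·v_3 = 0.2794·3 + 0.6984·2 + (-0.5587)·3 + 0.3492·1 = 0.9080.
u_3 = v_3 − 4.0249·q_1 − 0.9080·q_2 = (-0.8537, 1.3659, 1.7073, 0.6829).
‖u_3‖ = 2.4445, so q_3 = (-0.3492, 0.5587, 0.6984, 0.2794).
Qᵀb = (-1.7889, -1.2572, -2.7239).
Back-substitute: x_3 = -2.7239/2.4445 = -1.1143.
x_2 = (-1.2572 − 0.9080·(-1.1143))/2.8636 = -0.0857.
x_1 = (-1.7889 + 5.3666·(-0.0857) − 4.0249·(-1.1143))/4.4721 = 0.5000.

x = (0.5000, -0.0857, -1.1143)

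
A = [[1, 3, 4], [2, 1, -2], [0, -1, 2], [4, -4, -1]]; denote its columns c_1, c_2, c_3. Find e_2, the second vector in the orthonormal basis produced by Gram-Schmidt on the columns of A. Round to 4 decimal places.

c_1 = (1, 2, 0, 4); ‖c_1‖ = 4.5826, so e_1 = (0.2182, 0.4364, 0.0000, 0.8729).
e_1·c_2 = 0.2182·3 + 0.4364·1 + 0.0000·(-1) + 0.8729·(-4) = -2.4004.
u_2 = c_2 + 2.4004·e_1 = (3.5238, 2.0476, -1.0000, -1.9048).
‖u_2‖ = 4.6085, so e_2 = (0.7646, 0.4443, -0.2170, -0.4133).

e_2 = (0.7646, 0.4443, -0.2170, -0.4133)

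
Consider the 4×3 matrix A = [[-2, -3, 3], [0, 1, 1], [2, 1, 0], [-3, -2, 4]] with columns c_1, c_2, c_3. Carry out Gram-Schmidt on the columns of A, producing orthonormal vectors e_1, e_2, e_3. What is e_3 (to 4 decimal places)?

e_1 = c_1/‖c_1‖ = (-2, 0, 2, -3)/4.1231 = (-0.4851, 0.0000, 0.4851, -0.7276).
r_{12} = e_1·c_2 = 3.3955.
u_2 = c_2 − 3.3955·e_1 = (-1.3529, 1.0000, -0.6471, 0.4706).
‖u_2‖ = 1.8630, so e_2 = (-0.7262, 0.5368, -0.3473, 0.2526).
r_{13} = e_1·c_3 = -4.3656; r_{23} = e_2·c_3 = -0.6315.
u_3 = c_3 + 4.3656·e_1 + 0.6315·e_2 = (0.4237, 1.3390, 1.8983, 0.9831).
‖u_3‖ = 2.5578, so e_3 = (0.1657, 0.5235, 0.7422, 0.3843).

e_3 = (0.1657, 0.5235, 0.7422, 0.3843)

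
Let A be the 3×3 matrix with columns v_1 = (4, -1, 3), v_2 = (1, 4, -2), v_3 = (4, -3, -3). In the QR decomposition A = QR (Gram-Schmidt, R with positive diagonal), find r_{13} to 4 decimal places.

e_1 = v_1/‖v_1‖ = (4, -1, 3)/5.0990 = (0.7845, -0.1961, 0.5883).
r_{13} = e_1·v_3 = 1.9612.

r_{13} = 1.9612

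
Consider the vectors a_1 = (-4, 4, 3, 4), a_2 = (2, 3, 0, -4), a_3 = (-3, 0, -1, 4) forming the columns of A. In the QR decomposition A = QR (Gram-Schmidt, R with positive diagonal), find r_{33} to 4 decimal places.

a_1 = (-4, 4, 3, 4); ‖a_1‖ = 7.5498, so q_1 = (-0.5298, 0.5298, 0.3974, 0.5298).
q_1·a_2 = (-0.5298)·2 + 0.5298·3 + 0.3974·0 + 0.5298·(-4) = -1.5894.
u_2 = a_2 + 1.5894·q_1 = (1.1579, 3.8421, 0.6316, -3.1579).
‖u_2‖ = 5.1453, so q_2 = (0.2250, 0.7467, 0.1227, -0.6137).
q_1·a_3 = (-0.5298)·(-3) + 0.5298·0 + 0.3974·(-1) + 0.5298·4 = 3.3113; q_2·a_3 = 0.2250·(-3) + 0.7467·0 + 0.1227·(-1) + (-0.6137)·4 = -3.2529.
u_3 = a_3 − 3.3113·q_1 + 3.2529·q_2 = (-0.5136, 0.6746, -1.9165, 0.2492).
r_{33} = ‖u_3‖ = 2.1104.

r_{33} = 2.1104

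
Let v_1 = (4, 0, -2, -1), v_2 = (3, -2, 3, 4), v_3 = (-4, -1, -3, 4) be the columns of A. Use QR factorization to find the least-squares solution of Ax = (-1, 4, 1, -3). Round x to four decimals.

v_1 = (4, 0, -2, -1); ‖v_1‖ = 4.5826, so q_1 = (0.8729, 0.0000, -0.4364, -0.2182).
q_1·v_2 = 0.8729·3 + 0.0000·(-2) + (-0.4364)·3 + (-0.2182)·4 = 0.4364.
u_2 = v_2 − 0.4364·q_1 = (2.6190, -2.0000, 3.1905, 4.0952).
‖u_2‖ = 6.1489, so q_2 = (0.4259, -0.3253, 0.5189, 0.6660).
q_1·v_3 = 0.8729·(-4) + 0.0000·(-1) + (-0.4364)·(-3) + (-0.2182)·4 = -3.0551; q_2·v_3 = 0.4259·(-4) + (-0.3253)·(-1) + 0.5189·(-3) + 0.6660·4 = -0.2710.
u_3 = v_3 + 3.0551·q_1 + 0.2710·q_2 = (-1.2179, -1.0882, -4.1927, 3.5139).
‖u_3‖ = 5.7090, so q_3 = (-0.2133, -0.1906, -0.7344, 0.6155).
Qᵀb = (-0.6547, -3.2061, -3.1299).
Back-substitute: x_3 = -3.1299/5.7090 = -0.5482.
x_2 = (-3.2061 + 0.2710·(-0.5482))/6.1489 = -0.5456.
x_1 = (-0.6547 − 0.4364·(-0.5456) + 3.0551·(-0.5482))/4.5826 = -0.4564.

x = (-0.4564, -0.5456, -0.5482)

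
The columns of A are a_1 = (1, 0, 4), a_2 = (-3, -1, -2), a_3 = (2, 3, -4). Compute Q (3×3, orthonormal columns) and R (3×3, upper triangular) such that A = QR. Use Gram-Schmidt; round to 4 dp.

Q = [[0.2425, -0.8969, -0.3698], [0.0000, -0.3812, 0.9245], [0.9701, 0.2242, 0.0925]], R = [[4.1231, -2.6679, -3.3955], [0.0000, 2.6234, -3.8342], [0.0000, 0.0000, 1.6641]]

a_1 = (1, 0, 4); ‖a_1‖ = 4.1231, so e_1 = (0.2425, 0.0000, 0.9701).
e_1·a_2 = 0.2425·(-3) + 0.0000·(-1) + 0.9701·(-2) = -2.6679.
u_2 = a_2 + 2.6679·e_1 = (-2.3529, -1.0000, 0.5882).
‖u_2‖ = 2.6234, so e_2 = (-0.8969, -0.3812, 0.2242).
e_1·a_3 = 0.2425·2 + 0.0000·3 + 0.9701·(-4) = -3.3955; e_2·a_3 = (-0.8969)·2 + (-0.3812)·3 + 0.2242·(-4) = -3.8342.
u_3 = a_3 + 3.3955·e_1 + 3.8342·e_2 = (-0.6154, 1.5385, 0.1538).
‖u_3‖ = 1.6641, so e_3 = (-0.3698, 0.9245, 0.0925).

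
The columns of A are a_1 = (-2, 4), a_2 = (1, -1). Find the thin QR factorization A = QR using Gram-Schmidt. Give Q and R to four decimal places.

Q = [[-0.4472, 0.8944], [0.8944, 0.4472]], R = [[4.4721, -1.3416], [0.0000, 0.4472]]

e_1 = a_1/‖a_1‖ = (-2, 4)/4.4721 = (-0.4472, 0.8944).
r_{12} = e_1·a_2 = -1.3416.
u_2 = a_2 + 1.3416·e_1 = (0.4000, 0.2000).
‖u_2‖ = 0.4472, so e_2 = (0.8944, 0.4472).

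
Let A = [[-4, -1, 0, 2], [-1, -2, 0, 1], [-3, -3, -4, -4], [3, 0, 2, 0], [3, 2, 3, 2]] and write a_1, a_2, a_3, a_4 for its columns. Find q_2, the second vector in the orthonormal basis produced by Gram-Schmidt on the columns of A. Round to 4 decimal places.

q_2 = (0.3219, -0.5391, -0.5552, -0.5069, 0.2012)

q_1 = a_1/‖a_1‖ = (-4, -1, -3, 3, 3)/6.6332 = (-0.6030, -0.1508, -0.4523, 0.4523, 0.4523).
r_{12} = q_1·a_2 = 3.1659.
u_2 = a_2 − 3.1659·q_1 = (0.9091, -1.5227, -1.5682, -1.4318, 0.5682).
‖u_2‖ = 2.8244, so q_2 = (0.3219, -0.5391, -0.5552, -0.5069, 0.2012).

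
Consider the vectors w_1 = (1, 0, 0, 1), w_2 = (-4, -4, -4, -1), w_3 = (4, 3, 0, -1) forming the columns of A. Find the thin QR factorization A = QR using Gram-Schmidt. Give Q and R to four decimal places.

Q = [[0.7071, -0.2483, 0.5103], [0.0000, -0.6621, 0.2592], [0.0000, -0.6621, -0.6419], [0.7071, 0.2483, -0.5103]], R = [[1.4142, -3.5355, 2.1213], [0.0000, 6.0415, -3.2277], [0.0000, 0.0000, 3.3290]]

q_1 = w_1/‖w_1‖ = (1, 0, 0, 1)/1.4142 = (0.7071, 0.0000, 0.0000, 0.7071).
r_{12} = q_1·w_2 = -3.5355.
u_2 = w_2 + 3.5355·q_1 = (-1.5000, -4.0000, -4.0000, 1.5000).
‖u_2‖ = 6.0415, so q_2 = (-0.2483, -0.6621, -0.6621, 0.2483).
r_{13} = q_1·w_3 = 2.1213; r_{23} = q_2·w_3 = -3.2277.
u_3 = w_3 − 2.1213·q_1 + 3.2277·q_2 = (1.6986, 0.8630, -2.1370, -1.6986).
‖u_3‖ = 3.3290, so q_3 = (0.5103, 0.2592, -0.6419, -0.5103).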